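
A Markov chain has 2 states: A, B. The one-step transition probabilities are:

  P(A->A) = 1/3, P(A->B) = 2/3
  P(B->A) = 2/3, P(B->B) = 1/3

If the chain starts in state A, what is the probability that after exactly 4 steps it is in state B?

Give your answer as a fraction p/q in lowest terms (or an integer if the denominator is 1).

Answer: 40/81

Derivation:
Computing P^4 by repeated multiplication:
P^1 =
  A: [1/3, 2/3]
  B: [2/3, 1/3]
P^2 =
  A: [5/9, 4/9]
  B: [4/9, 5/9]
P^3 =
  A: [13/27, 14/27]
  B: [14/27, 13/27]
P^4 =
  A: [41/81, 40/81]
  B: [40/81, 41/81]

(P^4)[A -> B] = 40/81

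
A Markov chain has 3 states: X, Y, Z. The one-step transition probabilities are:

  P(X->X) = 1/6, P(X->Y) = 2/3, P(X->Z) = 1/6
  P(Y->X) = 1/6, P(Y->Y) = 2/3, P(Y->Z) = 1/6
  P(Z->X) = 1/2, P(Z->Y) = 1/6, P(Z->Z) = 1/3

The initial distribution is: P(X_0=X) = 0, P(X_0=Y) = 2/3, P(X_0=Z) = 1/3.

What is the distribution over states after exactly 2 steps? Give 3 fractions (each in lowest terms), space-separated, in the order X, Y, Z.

Propagating the distribution step by step (d_{t+1} = d_t * P):
d_0 = (X=0, Y=2/3, Z=1/3)
  d_1[X] = 0*1/6 + 2/3*1/6 + 1/3*1/2 = 5/18
  d_1[Y] = 0*2/3 + 2/3*2/3 + 1/3*1/6 = 1/2
  d_1[Z] = 0*1/6 + 2/3*1/6 + 1/3*1/3 = 2/9
d_1 = (X=5/18, Y=1/2, Z=2/9)
  d_2[X] = 5/18*1/6 + 1/2*1/6 + 2/9*1/2 = 13/54
  d_2[Y] = 5/18*2/3 + 1/2*2/3 + 2/9*1/6 = 5/9
  d_2[Z] = 5/18*1/6 + 1/2*1/6 + 2/9*1/3 = 11/54
d_2 = (X=13/54, Y=5/9, Z=11/54)

Answer: 13/54 5/9 11/54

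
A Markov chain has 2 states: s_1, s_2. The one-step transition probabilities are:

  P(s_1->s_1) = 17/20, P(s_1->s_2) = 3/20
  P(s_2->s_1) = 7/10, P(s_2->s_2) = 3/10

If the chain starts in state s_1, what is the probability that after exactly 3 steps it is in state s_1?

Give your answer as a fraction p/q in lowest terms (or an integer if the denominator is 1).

Computing P^3 by repeated multiplication:
P^1 =
  s_1: [17/20, 3/20]
  s_2: [7/10, 3/10]
P^2 =
  s_1: [331/400, 69/400]
  s_2: [161/200, 39/200]
P^3 =
  s_1: [6593/8000, 1407/8000]
  s_2: [3283/4000, 717/4000]

(P^3)[s_1 -> s_1] = 6593/8000

Answer: 6593/8000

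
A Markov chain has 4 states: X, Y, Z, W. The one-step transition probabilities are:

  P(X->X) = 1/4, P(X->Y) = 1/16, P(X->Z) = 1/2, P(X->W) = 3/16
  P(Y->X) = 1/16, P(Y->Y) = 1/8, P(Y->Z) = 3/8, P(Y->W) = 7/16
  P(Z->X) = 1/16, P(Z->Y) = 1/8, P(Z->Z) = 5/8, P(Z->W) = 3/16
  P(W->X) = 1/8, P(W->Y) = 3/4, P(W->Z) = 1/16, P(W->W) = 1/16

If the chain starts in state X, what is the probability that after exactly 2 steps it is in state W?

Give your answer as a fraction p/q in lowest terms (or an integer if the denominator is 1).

Answer: 23/128

Derivation:
Computing P^2 by repeated multiplication:
P^1 =
  X: [1/4, 1/16, 1/2, 3/16]
  Y: [1/16, 1/8, 3/8, 7/16]
  Z: [1/16, 1/8, 5/8, 3/16]
  W: [1/8, 3/4, 1/16, 1/16]
P^2 =
  X: [31/256, 29/128, 121/256, 23/128]
  Y: [13/128, 101/256, 87/256, 21/128]
  Z: [11/128, 61/256, 123/256, 25/128]
  W: [23/256, 5/32, 99/256, 47/128]

(P^2)[X -> W] = 23/128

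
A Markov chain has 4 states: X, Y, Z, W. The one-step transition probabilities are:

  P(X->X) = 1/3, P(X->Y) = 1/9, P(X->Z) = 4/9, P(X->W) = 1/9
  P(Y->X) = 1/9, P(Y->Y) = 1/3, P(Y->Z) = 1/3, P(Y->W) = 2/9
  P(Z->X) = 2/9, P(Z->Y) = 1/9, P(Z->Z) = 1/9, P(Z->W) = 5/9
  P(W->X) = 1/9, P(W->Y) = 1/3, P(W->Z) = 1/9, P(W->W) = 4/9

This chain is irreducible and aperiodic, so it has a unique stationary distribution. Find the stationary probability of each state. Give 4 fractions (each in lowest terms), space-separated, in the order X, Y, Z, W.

The stationary distribution satisfies pi = pi * P, i.e.:
  pi_X = 1/3*pi_X + 1/9*pi_Y + 2/9*pi_Z + 1/9*pi_W
  pi_Y = 1/9*pi_X + 1/3*pi_Y + 1/9*pi_Z + 1/3*pi_W
  pi_Z = 4/9*pi_X + 1/3*pi_Y + 1/9*pi_Z + 1/9*pi_W
  pi_W = 1/9*pi_X + 2/9*pi_Y + 5/9*pi_Z + 4/9*pi_W
with normalization: pi_X + pi_Y + pi_Z + pi_W = 1.

Using the first 3 balance equations plus normalization, the linear system A*pi = b is:
  [-2/3, 1/9, 2/9, 1/9] . pi = 0
  [1/9, -2/3, 1/9, 1/3] . pi = 0
  [4/9, 1/3, -8/9, 1/9] . pi = 0
  [1, 1, 1, 1] . pi = 1

Solving yields:
  pi_X = 25/143
  pi_Y = 35/143
  pi_Z = 32/143
  pi_W = 51/143

Verification (pi * P):
  25/143*1/3 + 35/143*1/9 + 32/143*2/9 + 51/143*1/9 = 25/143 = pi_X  (ok)
  25/143*1/9 + 35/143*1/3 + 32/143*1/9 + 51/143*1/3 = 35/143 = pi_Y  (ok)
  25/143*4/9 + 35/143*1/3 + 32/143*1/9 + 51/143*1/9 = 32/143 = pi_Z  (ok)
  25/143*1/9 + 35/143*2/9 + 32/143*5/9 + 51/143*4/9 = 51/143 = pi_W  (ok)

Answer: 25/143 35/143 32/143 51/143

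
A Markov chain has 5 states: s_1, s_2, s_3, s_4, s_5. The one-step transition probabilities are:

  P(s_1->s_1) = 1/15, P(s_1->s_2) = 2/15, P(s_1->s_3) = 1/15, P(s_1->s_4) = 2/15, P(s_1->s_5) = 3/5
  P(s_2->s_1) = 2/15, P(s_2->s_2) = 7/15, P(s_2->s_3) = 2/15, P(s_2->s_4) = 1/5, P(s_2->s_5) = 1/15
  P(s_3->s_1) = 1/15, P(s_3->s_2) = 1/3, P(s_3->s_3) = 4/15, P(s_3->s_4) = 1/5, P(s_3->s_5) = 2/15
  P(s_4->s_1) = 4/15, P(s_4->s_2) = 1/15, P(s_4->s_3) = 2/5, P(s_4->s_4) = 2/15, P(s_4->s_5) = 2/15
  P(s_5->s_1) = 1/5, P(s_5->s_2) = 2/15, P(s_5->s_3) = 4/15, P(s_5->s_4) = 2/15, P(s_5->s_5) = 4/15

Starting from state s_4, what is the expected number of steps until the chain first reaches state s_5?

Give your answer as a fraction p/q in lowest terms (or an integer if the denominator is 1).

Let h_i = expected steps to first reach s_5 from state i.
Boundary: h_s_5 = 0.
First-step equations for the other states:
  h_s_1 = 1 + 1/15*h_s_1 + 2/15*h_s_2 + 1/15*h_s_3 + 2/15*h_s_4 + 3/5*h_s_5
  h_s_2 = 1 + 2/15*h_s_1 + 7/15*h_s_2 + 2/15*h_s_3 + 1/5*h_s_4 + 1/15*h_s_5
  h_s_3 = 1 + 1/15*h_s_1 + 1/3*h_s_2 + 4/15*h_s_3 + 1/5*h_s_4 + 2/15*h_s_5
  h_s_4 = 1 + 4/15*h_s_1 + 1/15*h_s_2 + 2/5*h_s_3 + 2/15*h_s_4 + 2/15*h_s_5

Substituting h_s_5 = 0 and rearranging gives the linear system (I - Q) h = 1:
  [14/15, -2/15, -1/15, -2/15] . (h_s_1, h_s_2, h_s_3, h_s_4) = 1
  [-2/15, 8/15, -2/15, -1/5] . (h_s_1, h_s_2, h_s_3, h_s_4) = 1
  [-1/15, -1/3, 11/15, -1/5] . (h_s_1, h_s_2, h_s_3, h_s_4) = 1
  [-4/15, -1/15, -2/5, 13/15] . (h_s_1, h_s_2, h_s_3, h_s_4) = 1

Solving yields:
  h_s_1 = 8515/2731
  h_s_2 = 16670/2731
  h_s_3 = 16015/2731
  h_s_4 = 14445/2731

Starting state is s_4, so the expected hitting time is h_s_4 = 14445/2731.

Answer: 14445/2731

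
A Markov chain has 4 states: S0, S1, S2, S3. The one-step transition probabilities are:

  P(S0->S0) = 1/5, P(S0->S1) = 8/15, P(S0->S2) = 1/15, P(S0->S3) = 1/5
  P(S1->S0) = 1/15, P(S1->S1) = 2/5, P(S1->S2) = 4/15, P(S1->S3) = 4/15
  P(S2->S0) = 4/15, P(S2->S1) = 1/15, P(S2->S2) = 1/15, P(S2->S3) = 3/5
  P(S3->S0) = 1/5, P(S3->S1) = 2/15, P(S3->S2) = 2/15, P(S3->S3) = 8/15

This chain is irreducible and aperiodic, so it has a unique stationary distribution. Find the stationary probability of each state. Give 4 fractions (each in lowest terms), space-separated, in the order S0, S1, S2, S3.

Answer: 500/2863 755/2863 421/2863 1187/2863

Derivation:
The stationary distribution satisfies pi = pi * P, i.e.:
  pi_S0 = 1/5*pi_S0 + 1/15*pi_S1 + 4/15*pi_S2 + 1/5*pi_S3
  pi_S1 = 8/15*pi_S0 + 2/5*pi_S1 + 1/15*pi_S2 + 2/15*pi_S3
  pi_S2 = 1/15*pi_S0 + 4/15*pi_S1 + 1/15*pi_S2 + 2/15*pi_S3
  pi_S3 = 1/5*pi_S0 + 4/15*pi_S1 + 3/5*pi_S2 + 8/15*pi_S3
with normalization: pi_S0 + pi_S1 + pi_S2 + pi_S3 = 1.

Using the first 3 balance equations plus normalization, the linear system A*pi = b is:
  [-4/5, 1/15, 4/15, 1/5] . pi = 0
  [8/15, -3/5, 1/15, 2/15] . pi = 0
  [1/15, 4/15, -14/15, 2/15] . pi = 0
  [1, 1, 1, 1] . pi = 1

Solving yields:
  pi_S0 = 500/2863
  pi_S1 = 755/2863
  pi_S2 = 421/2863
  pi_S3 = 1187/2863

Verification (pi * P):
  500/2863*1/5 + 755/2863*1/15 + 421/2863*4/15 + 1187/2863*1/5 = 500/2863 = pi_S0  (ok)
  500/2863*8/15 + 755/2863*2/5 + 421/2863*1/15 + 1187/2863*2/15 = 755/2863 = pi_S1  (ok)
  500/2863*1/15 + 755/2863*4/15 + 421/2863*1/15 + 1187/2863*2/15 = 421/2863 = pi_S2  (ok)
  500/2863*1/5 + 755/2863*4/15 + 421/2863*3/5 + 1187/2863*8/15 = 1187/2863 = pi_S3  (ok)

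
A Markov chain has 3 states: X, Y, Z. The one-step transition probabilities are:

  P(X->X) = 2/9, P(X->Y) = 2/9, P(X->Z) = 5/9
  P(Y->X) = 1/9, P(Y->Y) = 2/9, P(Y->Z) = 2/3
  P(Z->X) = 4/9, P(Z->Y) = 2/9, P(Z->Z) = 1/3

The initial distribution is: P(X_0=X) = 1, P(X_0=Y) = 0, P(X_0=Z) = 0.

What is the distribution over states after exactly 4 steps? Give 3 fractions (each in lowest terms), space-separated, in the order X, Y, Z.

Answer: 1994/6561 2/9 3109/6561

Derivation:
Propagating the distribution step by step (d_{t+1} = d_t * P):
d_0 = (X=1, Y=0, Z=0)
  d_1[X] = 1*2/9 + 0*1/9 + 0*4/9 = 2/9
  d_1[Y] = 1*2/9 + 0*2/9 + 0*2/9 = 2/9
  d_1[Z] = 1*5/9 + 0*2/3 + 0*1/3 = 5/9
d_1 = (X=2/9, Y=2/9, Z=5/9)
  d_2[X] = 2/9*2/9 + 2/9*1/9 + 5/9*4/9 = 26/81
  d_2[Y] = 2/9*2/9 + 2/9*2/9 + 5/9*2/9 = 2/9
  d_2[Z] = 2/9*5/9 + 2/9*2/3 + 5/9*1/3 = 37/81
d_2 = (X=26/81, Y=2/9, Z=37/81)
  d_3[X] = 26/81*2/9 + 2/9*1/9 + 37/81*4/9 = 218/729
  d_3[Y] = 26/81*2/9 + 2/9*2/9 + 37/81*2/9 = 2/9
  d_3[Z] = 26/81*5/9 + 2/9*2/3 + 37/81*1/3 = 349/729
d_3 = (X=218/729, Y=2/9, Z=349/729)
  d_4[X] = 218/729*2/9 + 2/9*1/9 + 349/729*4/9 = 1994/6561
  d_4[Y] = 218/729*2/9 + 2/9*2/9 + 349/729*2/9 = 2/9
  d_4[Z] = 218/729*5/9 + 2/9*2/3 + 349/729*1/3 = 3109/6561
d_4 = (X=1994/6561, Y=2/9, Z=3109/6561)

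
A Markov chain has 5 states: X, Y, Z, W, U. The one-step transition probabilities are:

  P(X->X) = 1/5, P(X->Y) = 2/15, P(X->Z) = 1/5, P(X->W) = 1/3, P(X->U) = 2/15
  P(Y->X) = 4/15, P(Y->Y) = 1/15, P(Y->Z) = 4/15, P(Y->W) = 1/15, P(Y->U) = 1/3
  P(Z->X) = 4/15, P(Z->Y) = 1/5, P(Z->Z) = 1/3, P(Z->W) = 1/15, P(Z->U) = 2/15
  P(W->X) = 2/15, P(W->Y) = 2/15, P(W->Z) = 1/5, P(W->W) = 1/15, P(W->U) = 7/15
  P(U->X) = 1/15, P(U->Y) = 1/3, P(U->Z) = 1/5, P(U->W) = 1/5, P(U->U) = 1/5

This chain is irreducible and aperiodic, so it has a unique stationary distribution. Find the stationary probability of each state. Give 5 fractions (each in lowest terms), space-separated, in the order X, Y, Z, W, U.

Answer: 10447/55749 3427/18583 4552/18583 8251/55749 13114/55749

Derivation:
The stationary distribution satisfies pi = pi * P, i.e.:
  pi_X = 1/5*pi_X + 4/15*pi_Y + 4/15*pi_Z + 2/15*pi_W + 1/15*pi_U
  pi_Y = 2/15*pi_X + 1/15*pi_Y + 1/5*pi_Z + 2/15*pi_W + 1/3*pi_U
  pi_Z = 1/5*pi_X + 4/15*pi_Y + 1/3*pi_Z + 1/5*pi_W + 1/5*pi_U
  pi_W = 1/3*pi_X + 1/15*pi_Y + 1/15*pi_Z + 1/15*pi_W + 1/5*pi_U
  pi_U = 2/15*pi_X + 1/3*pi_Y + 2/15*pi_Z + 7/15*pi_W + 1/5*pi_U
with normalization: pi_X + pi_Y + pi_Z + pi_W + pi_U = 1.

Using the first 4 balance equations plus normalization, the linear system A*pi = b is:
  [-4/5, 4/15, 4/15, 2/15, 1/15] . pi = 0
  [2/15, -14/15, 1/5, 2/15, 1/3] . pi = 0
  [1/5, 4/15, -2/3, 1/5, 1/5] . pi = 0
  [1/3, 1/15, 1/15, -14/15, 1/5] . pi = 0
  [1, 1, 1, 1, 1] . pi = 1

Solving yields:
  pi_X = 10447/55749
  pi_Y = 3427/18583
  pi_Z = 4552/18583
  pi_W = 8251/55749
  pi_U = 13114/55749

Verification (pi * P):
  10447/55749*1/5 + 3427/18583*4/15 + 4552/18583*4/15 + 8251/55749*2/15 + 13114/55749*1/15 = 10447/55749 = pi_X  (ok)
  10447/55749*2/15 + 3427/18583*1/15 + 4552/18583*1/5 + 8251/55749*2/15 + 13114/55749*1/3 = 3427/18583 = pi_Y  (ok)
  10447/55749*1/5 + 3427/18583*4/15 + 4552/18583*1/3 + 8251/55749*1/5 + 13114/55749*1/5 = 4552/18583 = pi_Z  (ok)
  10447/55749*1/3 + 3427/18583*1/15 + 4552/18583*1/15 + 8251/55749*1/15 + 13114/55749*1/5 = 8251/55749 = pi_W  (ok)
  10447/55749*2/15 + 3427/18583*1/3 + 4552/18583*2/15 + 8251/55749*7/15 + 13114/55749*1/5 = 13114/55749 = pi_U  (ok)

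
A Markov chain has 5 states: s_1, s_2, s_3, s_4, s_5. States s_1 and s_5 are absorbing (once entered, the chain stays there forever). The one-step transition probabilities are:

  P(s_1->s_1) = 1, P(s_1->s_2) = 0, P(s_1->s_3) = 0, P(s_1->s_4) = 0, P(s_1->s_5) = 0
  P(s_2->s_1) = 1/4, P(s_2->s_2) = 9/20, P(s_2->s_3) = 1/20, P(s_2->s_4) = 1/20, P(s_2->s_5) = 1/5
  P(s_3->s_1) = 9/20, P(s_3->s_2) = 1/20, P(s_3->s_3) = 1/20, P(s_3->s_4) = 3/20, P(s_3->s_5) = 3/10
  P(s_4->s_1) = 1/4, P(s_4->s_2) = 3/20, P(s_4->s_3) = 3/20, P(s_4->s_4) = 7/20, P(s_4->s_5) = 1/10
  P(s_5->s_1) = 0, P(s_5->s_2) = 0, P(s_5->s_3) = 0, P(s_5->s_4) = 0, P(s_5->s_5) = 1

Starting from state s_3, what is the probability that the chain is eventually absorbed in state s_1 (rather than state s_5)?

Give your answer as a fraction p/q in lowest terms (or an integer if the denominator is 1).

Let a_i = P(absorbed in s_1 | start in state i).
Boundary conditions: a_s_1 = 1, a_s_5 = 0.
For each transient state i, a_i = sum_j P(i->j) * a_j:
  a_s_2 = 1/4*a_s_1 + 9/20*a_s_2 + 1/20*a_s_3 + 1/20*a_s_4 + 1/5*a_s_5
  a_s_3 = 9/20*a_s_1 + 1/20*a_s_2 + 1/20*a_s_3 + 3/20*a_s_4 + 3/10*a_s_5
  a_s_4 = 1/4*a_s_1 + 3/20*a_s_2 + 3/20*a_s_3 + 7/20*a_s_4 + 1/10*a_s_5

Substituting a_s_1 = 1 and a_s_5 = 0, rearrange to (I - Q) a = r where r[i] = P(i -> s_1):
  [11/20, -1/20, -1/20] . (a_s_2, a_s_3, a_s_4) = 1/4
  [-1/20, 19/20, -3/20] . (a_s_2, a_s_3, a_s_4) = 9/20
  [-3/20, -3/20, 13/20] . (a_s_2, a_s_3, a_s_4) = 1/4

Solving yields:
  a_s_2 = 361/634
  a_s_3 = 385/634
  a_s_4 = 208/317

Starting state is s_3, so the absorption probability is a_s_3 = 385/634.

Answer: 385/634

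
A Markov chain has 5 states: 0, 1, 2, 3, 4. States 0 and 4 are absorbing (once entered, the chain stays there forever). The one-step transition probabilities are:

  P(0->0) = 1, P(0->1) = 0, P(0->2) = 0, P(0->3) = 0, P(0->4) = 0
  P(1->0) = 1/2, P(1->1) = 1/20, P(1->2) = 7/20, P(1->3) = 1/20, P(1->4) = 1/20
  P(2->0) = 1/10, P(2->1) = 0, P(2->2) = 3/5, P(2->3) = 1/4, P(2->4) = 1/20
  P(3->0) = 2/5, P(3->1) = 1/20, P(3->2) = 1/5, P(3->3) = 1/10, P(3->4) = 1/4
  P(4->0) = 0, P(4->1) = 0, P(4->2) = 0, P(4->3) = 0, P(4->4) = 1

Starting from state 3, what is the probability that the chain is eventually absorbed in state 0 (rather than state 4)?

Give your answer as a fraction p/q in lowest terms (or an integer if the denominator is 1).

Let a_i = P(absorbed in 0 | start in state i).
Boundary conditions: a_0 = 1, a_4 = 0.
For each transient state i, a_i = sum_j P(i->j) * a_j:
  a_1 = 1/2*a_0 + 1/20*a_1 + 7/20*a_2 + 1/20*a_3 + 1/20*a_4
  a_2 = 1/10*a_0 + 0*a_1 + 3/5*a_2 + 1/4*a_3 + 1/20*a_4
  a_3 = 2/5*a_0 + 1/20*a_1 + 1/5*a_2 + 1/10*a_3 + 1/4*a_4

Substituting a_0 = 1 and a_4 = 0, rearrange to (I - Q) a = r where r[i] = P(i -> 0):
  [19/20, -7/20, -1/20] . (a_1, a_2, a_3) = 1/2
  [0, 2/5, -1/4] . (a_1, a_2, a_3) = 1/10
  [-1/20, -1/5, 9/10] . (a_1, a_2, a_3) = 2/5

Solving yields:
  a_1 = 1844/2313
  a_2 = 1492/2313
  a_3 = 1462/2313

Starting state is 3, so the absorption probability is a_3 = 1462/2313.

Answer: 1462/2313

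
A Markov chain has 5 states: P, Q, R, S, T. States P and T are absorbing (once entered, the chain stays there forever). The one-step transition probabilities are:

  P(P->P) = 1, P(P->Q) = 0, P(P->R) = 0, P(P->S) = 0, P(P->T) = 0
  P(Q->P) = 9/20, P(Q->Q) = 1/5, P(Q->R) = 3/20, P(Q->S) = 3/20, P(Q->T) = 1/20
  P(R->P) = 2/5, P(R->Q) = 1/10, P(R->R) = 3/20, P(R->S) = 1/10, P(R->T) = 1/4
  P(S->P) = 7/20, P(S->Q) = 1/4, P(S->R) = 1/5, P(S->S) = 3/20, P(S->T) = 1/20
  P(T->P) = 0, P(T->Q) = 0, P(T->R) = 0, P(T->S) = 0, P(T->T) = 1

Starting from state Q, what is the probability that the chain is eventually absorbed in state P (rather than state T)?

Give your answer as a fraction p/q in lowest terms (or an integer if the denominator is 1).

Answer: 3432/4085

Derivation:
Let a_i = P(absorbed in P | start in state i).
Boundary conditions: a_P = 1, a_T = 0.
For each transient state i, a_i = sum_j P(i->j) * a_j:
  a_Q = 9/20*a_P + 1/5*a_Q + 3/20*a_R + 3/20*a_S + 1/20*a_T
  a_R = 2/5*a_P + 1/10*a_Q + 3/20*a_R + 1/10*a_S + 1/4*a_T
  a_S = 7/20*a_P + 1/4*a_Q + 1/5*a_R + 3/20*a_S + 1/20*a_T

Substituting a_P = 1 and a_T = 0, rearrange to (I - Q) a = r where r[i] = P(i -> P):
  [4/5, -3/20, -3/20] . (a_Q, a_R, a_S) = 9/20
  [-1/10, 17/20, -1/10] . (a_Q, a_R, a_S) = 2/5
  [-1/4, -1/5, 17/20] . (a_Q, a_R, a_S) = 7/20

Solving yields:
  a_Q = 3432/4085
  a_R = 2718/4085
  a_S = 3331/4085

Starting state is Q, so the absorption probability is a_Q = 3432/4085.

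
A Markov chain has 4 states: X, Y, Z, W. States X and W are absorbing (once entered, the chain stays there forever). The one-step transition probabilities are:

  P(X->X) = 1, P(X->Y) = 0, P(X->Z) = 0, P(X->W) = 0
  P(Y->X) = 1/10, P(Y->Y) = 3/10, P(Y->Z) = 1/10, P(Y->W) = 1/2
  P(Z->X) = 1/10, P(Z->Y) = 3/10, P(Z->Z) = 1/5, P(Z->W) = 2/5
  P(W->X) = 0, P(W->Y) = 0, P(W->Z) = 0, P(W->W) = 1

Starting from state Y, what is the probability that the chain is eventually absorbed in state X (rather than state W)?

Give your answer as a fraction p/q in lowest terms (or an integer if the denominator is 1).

Let a_i = P(absorbed in X | start in state i).
Boundary conditions: a_X = 1, a_W = 0.
For each transient state i, a_i = sum_j P(i->j) * a_j:
  a_Y = 1/10*a_X + 3/10*a_Y + 1/10*a_Z + 1/2*a_W
  a_Z = 1/10*a_X + 3/10*a_Y + 1/5*a_Z + 2/5*a_W

Substituting a_X = 1 and a_W = 0, rearrange to (I - Q) a = r where r[i] = P(i -> X):
  [7/10, -1/10] . (a_Y, a_Z) = 1/10
  [-3/10, 4/5] . (a_Y, a_Z) = 1/10

Solving yields:
  a_Y = 9/53
  a_Z = 10/53

Starting state is Y, so the absorption probability is a_Y = 9/53.

Answer: 9/53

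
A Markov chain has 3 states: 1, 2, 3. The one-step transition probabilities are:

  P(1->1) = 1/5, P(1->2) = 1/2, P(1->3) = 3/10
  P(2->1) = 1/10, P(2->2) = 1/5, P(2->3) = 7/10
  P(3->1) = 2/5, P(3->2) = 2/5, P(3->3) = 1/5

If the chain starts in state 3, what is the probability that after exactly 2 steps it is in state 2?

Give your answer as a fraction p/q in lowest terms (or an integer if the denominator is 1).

Answer: 9/25

Derivation:
Computing P^2 by repeated multiplication:
P^1 =
  1: [1/5, 1/2, 3/10]
  2: [1/10, 1/5, 7/10]
  3: [2/5, 2/5, 1/5]
P^2 =
  1: [21/100, 8/25, 47/100]
  2: [8/25, 37/100, 31/100]
  3: [1/5, 9/25, 11/25]

(P^2)[3 -> 2] = 9/25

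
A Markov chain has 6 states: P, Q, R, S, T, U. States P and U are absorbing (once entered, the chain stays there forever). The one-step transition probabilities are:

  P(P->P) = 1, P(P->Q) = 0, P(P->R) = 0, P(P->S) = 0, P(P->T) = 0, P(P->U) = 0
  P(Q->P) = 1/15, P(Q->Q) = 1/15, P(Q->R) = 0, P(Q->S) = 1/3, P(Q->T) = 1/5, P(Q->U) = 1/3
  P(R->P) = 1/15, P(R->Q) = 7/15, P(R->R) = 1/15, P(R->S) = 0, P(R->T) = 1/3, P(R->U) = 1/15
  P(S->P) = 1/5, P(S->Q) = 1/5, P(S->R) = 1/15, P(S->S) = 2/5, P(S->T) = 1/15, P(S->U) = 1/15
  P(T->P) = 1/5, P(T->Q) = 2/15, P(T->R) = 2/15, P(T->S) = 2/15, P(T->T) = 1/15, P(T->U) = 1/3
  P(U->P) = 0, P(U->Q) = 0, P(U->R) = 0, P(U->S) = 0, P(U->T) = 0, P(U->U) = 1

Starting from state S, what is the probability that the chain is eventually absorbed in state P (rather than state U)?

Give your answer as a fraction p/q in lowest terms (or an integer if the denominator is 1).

Let a_i = P(absorbed in P | start in state i).
Boundary conditions: a_P = 1, a_U = 0.
For each transient state i, a_i = sum_j P(i->j) * a_j:
  a_Q = 1/15*a_P + 1/15*a_Q + 0*a_R + 1/3*a_S + 1/5*a_T + 1/3*a_U
  a_R = 1/15*a_P + 7/15*a_Q + 1/15*a_R + 0*a_S + 1/3*a_T + 1/15*a_U
  a_S = 1/5*a_P + 1/5*a_Q + 1/15*a_R + 2/5*a_S + 1/15*a_T + 1/15*a_U
  a_T = 1/5*a_P + 2/15*a_Q + 2/15*a_R + 2/15*a_S + 1/15*a_T + 1/3*a_U

Substituting a_P = 1 and a_U = 0, rearrange to (I - Q) a = r where r[i] = P(i -> P):
  [14/15, 0, -1/3, -1/5] . (a_Q, a_R, a_S, a_T) = 1/15
  [-7/15, 14/15, 0, -1/3] . (a_Q, a_R, a_S, a_T) = 1/15
  [-1/5, -1/15, 3/5, -1/15] . (a_Q, a_R, a_S, a_T) = 1/5
  [-2/15, -2/15, -2/15, 14/15] . (a_Q, a_R, a_S, a_T) = 1/5

Solving yields:
  a_Q = 6237/17936
  a_R = 365/944
  a_S = 163/304
  a_T = 7099/17936

Starting state is S, so the absorption probability is a_S = 163/304.

Answer: 163/304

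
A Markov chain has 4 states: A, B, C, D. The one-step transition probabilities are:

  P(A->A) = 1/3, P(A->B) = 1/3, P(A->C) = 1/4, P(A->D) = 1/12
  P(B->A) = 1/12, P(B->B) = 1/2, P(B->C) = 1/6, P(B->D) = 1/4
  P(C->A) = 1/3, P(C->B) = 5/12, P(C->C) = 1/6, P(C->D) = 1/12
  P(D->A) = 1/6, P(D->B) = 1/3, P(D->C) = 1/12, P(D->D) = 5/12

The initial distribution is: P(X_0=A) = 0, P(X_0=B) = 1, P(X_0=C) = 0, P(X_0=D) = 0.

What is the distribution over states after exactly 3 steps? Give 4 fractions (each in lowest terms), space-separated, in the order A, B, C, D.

Propagating the distribution step by step (d_{t+1} = d_t * P):
d_0 = (A=0, B=1, C=0, D=0)
  d_1[A] = 0*1/3 + 1*1/12 + 0*1/3 + 0*1/6 = 1/12
  d_1[B] = 0*1/3 + 1*1/2 + 0*5/12 + 0*1/3 = 1/2
  d_1[C] = 0*1/4 + 1*1/6 + 0*1/6 + 0*1/12 = 1/6
  d_1[D] = 0*1/12 + 1*1/4 + 0*1/12 + 0*5/12 = 1/4
d_1 = (A=1/12, B=1/2, C=1/6, D=1/4)
  d_2[A] = 1/12*1/3 + 1/2*1/12 + 1/6*1/3 + 1/4*1/6 = 1/6
  d_2[B] = 1/12*1/3 + 1/2*1/2 + 1/6*5/12 + 1/4*1/3 = 31/72
  d_2[C] = 1/12*1/4 + 1/2*1/6 + 1/6*1/6 + 1/4*1/12 = 11/72
  d_2[D] = 1/12*1/12 + 1/2*1/4 + 1/6*1/12 + 1/4*5/12 = 1/4
d_2 = (A=1/6, B=31/72, C=11/72, D=1/4)
  d_3[A] = 1/6*1/3 + 31/72*1/12 + 11/72*1/3 + 1/4*1/6 = 53/288
  d_3[B] = 1/6*1/3 + 31/72*1/2 + 11/72*5/12 + 1/4*1/3 = 361/864
  d_3[C] = 1/6*1/4 + 31/72*1/6 + 11/72*1/6 + 1/4*1/12 = 23/144
  d_3[D] = 1/6*1/12 + 31/72*1/4 + 11/72*1/12 + 1/4*5/12 = 103/432
d_3 = (A=53/288, B=361/864, C=23/144, D=103/432)

Answer: 53/288 361/864 23/144 103/432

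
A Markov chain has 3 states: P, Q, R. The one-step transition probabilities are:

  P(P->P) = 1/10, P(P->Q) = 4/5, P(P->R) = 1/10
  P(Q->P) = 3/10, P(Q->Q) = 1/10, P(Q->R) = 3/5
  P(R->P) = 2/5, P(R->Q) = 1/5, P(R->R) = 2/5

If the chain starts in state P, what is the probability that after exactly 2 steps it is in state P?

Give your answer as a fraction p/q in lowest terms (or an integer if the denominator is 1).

Answer: 29/100

Derivation:
Computing P^2 by repeated multiplication:
P^1 =
  P: [1/10, 4/5, 1/10]
  Q: [3/10, 1/10, 3/5]
  R: [2/5, 1/5, 2/5]
P^2 =
  P: [29/100, 9/50, 53/100]
  Q: [3/10, 37/100, 33/100]
  R: [13/50, 21/50, 8/25]

(P^2)[P -> P] = 29/100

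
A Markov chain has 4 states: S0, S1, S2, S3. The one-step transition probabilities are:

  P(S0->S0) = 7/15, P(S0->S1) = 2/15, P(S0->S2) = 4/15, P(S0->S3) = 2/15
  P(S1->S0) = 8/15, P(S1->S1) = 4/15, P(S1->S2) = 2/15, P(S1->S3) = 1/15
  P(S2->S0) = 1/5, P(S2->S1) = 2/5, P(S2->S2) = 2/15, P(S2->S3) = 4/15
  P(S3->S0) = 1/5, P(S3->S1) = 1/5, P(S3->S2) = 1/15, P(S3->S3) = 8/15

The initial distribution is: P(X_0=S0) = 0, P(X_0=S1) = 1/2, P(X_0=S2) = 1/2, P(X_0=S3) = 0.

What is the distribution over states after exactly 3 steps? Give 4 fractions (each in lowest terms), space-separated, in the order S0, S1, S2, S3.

Propagating the distribution step by step (d_{t+1} = d_t * P):
d_0 = (S0=0, S1=1/2, S2=1/2, S3=0)
  d_1[S0] = 0*7/15 + 1/2*8/15 + 1/2*1/5 + 0*1/5 = 11/30
  d_1[S1] = 0*2/15 + 1/2*4/15 + 1/2*2/5 + 0*1/5 = 1/3
  d_1[S2] = 0*4/15 + 1/2*2/15 + 1/2*2/15 + 0*1/15 = 2/15
  d_1[S3] = 0*2/15 + 1/2*1/15 + 1/2*4/15 + 0*8/15 = 1/6
d_1 = (S0=11/30, S1=1/3, S2=2/15, S3=1/6)
  d_2[S0] = 11/30*7/15 + 1/3*8/15 + 2/15*1/5 + 1/6*1/5 = 92/225
  d_2[S1] = 11/30*2/15 + 1/3*4/15 + 2/15*2/5 + 1/6*1/5 = 101/450
  d_2[S2] = 11/30*4/15 + 1/3*2/15 + 2/15*2/15 + 1/6*1/15 = 77/450
  d_2[S3] = 11/30*2/15 + 1/3*1/15 + 2/15*4/15 + 1/6*8/15 = 44/225
d_2 = (S0=92/225, S1=101/450, S2=77/450, S3=44/225)
  d_3[S0] = 92/225*7/15 + 101/450*8/15 + 77/450*1/5 + 44/225*1/5 = 2591/6750
  d_3[S1] = 92/225*2/15 + 101/450*4/15 + 77/450*2/5 + 44/225*1/5 = 749/3375
  d_3[S2] = 92/225*4/15 + 101/450*2/15 + 77/450*2/15 + 44/225*1/15 = 118/675
  d_3[S3] = 92/225*2/15 + 101/450*1/15 + 77/450*4/15 + 44/225*8/15 = 1481/6750
d_3 = (S0=2591/6750, S1=749/3375, S2=118/675, S3=1481/6750)

Answer: 2591/6750 749/3375 118/675 1481/6750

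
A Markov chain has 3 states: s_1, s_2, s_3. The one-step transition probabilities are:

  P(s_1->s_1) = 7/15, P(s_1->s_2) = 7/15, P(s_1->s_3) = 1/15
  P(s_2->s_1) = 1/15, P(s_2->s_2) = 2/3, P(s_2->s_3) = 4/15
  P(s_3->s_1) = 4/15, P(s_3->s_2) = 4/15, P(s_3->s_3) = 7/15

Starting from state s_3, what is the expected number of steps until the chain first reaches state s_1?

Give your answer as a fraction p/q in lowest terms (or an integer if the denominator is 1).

Let h_i = expected steps to first reach s_1 from state i.
Boundary: h_s_1 = 0.
First-step equations for the other states:
  h_s_2 = 1 + 1/15*h_s_1 + 2/3*h_s_2 + 4/15*h_s_3
  h_s_3 = 1 + 4/15*h_s_1 + 4/15*h_s_2 + 7/15*h_s_3

Substituting h_s_1 = 0 and rearranging gives the linear system (I - Q) h = 1:
  [1/3, -4/15] . (h_s_2, h_s_3) = 1
  [-4/15, 8/15] . (h_s_2, h_s_3) = 1

Solving yields:
  h_s_2 = 15/2
  h_s_3 = 45/8

Starting state is s_3, so the expected hitting time is h_s_3 = 45/8.

Answer: 45/8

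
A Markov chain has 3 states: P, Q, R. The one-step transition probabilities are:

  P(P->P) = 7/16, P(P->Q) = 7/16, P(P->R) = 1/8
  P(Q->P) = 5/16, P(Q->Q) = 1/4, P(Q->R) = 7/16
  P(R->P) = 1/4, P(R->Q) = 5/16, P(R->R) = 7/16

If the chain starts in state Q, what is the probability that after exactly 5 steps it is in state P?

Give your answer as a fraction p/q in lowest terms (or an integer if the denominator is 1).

Computing P^5 by repeated multiplication:
P^1 =
  P: [7/16, 7/16, 1/8]
  Q: [5/16, 1/4, 7/16]
  R: [1/4, 5/16, 7/16]
P^2 =
  P: [23/64, 87/256, 77/256]
  Q: [83/256, 43/128, 87/256]
  R: [81/256, 83/256, 23/64]
P^3 =
  P: [1387/4096, 1377/4096, 333/1024]
  Q: [1359/4096, 85/256, 1377/4096]
  R: [675/2048, 1359/4096, 1387/4096]
P^4 =
  P: [10961/32768, 21877/65536, 21737/65536]
  Q: [21821/65536, 10919/32768, 21877/65536]
  R: [21793/65536, 21821/65536, 10961/32768]
P^5 =
  P: [349787/1048576, 349647/1048576, 174571/524288]
  Q: [349445/1048576, 87371/262144, 349647/1048576]
  R: [10917/32768, 349445/1048576, 349787/1048576]

(P^5)[Q -> P] = 349445/1048576

Answer: 349445/1048576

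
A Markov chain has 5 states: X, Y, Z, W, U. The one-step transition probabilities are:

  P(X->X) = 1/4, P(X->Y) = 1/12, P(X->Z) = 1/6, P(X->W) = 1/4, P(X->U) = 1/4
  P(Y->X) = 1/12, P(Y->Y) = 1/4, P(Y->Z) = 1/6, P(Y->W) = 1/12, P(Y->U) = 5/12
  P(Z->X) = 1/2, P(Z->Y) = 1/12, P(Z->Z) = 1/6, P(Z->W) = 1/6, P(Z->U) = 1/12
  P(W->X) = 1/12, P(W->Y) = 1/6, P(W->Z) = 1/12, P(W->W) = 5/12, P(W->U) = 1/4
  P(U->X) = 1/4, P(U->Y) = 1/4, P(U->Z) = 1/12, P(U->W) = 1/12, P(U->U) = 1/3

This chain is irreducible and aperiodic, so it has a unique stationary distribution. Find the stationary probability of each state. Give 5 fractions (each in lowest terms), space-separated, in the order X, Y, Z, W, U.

Answer: 1403/6384 1123/6384 135/1064 625/3192 899/3192

Derivation:
The stationary distribution satisfies pi = pi * P, i.e.:
  pi_X = 1/4*pi_X + 1/12*pi_Y + 1/2*pi_Z + 1/12*pi_W + 1/4*pi_U
  pi_Y = 1/12*pi_X + 1/4*pi_Y + 1/12*pi_Z + 1/6*pi_W + 1/4*pi_U
  pi_Z = 1/6*pi_X + 1/6*pi_Y + 1/6*pi_Z + 1/12*pi_W + 1/12*pi_U
  pi_W = 1/4*pi_X + 1/12*pi_Y + 1/6*pi_Z + 5/12*pi_W + 1/12*pi_U
  pi_U = 1/4*pi_X + 5/12*pi_Y + 1/12*pi_Z + 1/4*pi_W + 1/3*pi_U
with normalization: pi_X + pi_Y + pi_Z + pi_W + pi_U = 1.

Using the first 4 balance equations plus normalization, the linear system A*pi = b is:
  [-3/4, 1/12, 1/2, 1/12, 1/4] . pi = 0
  [1/12, -3/4, 1/12, 1/6, 1/4] . pi = 0
  [1/6, 1/6, -5/6, 1/12, 1/12] . pi = 0
  [1/4, 1/12, 1/6, -7/12, 1/12] . pi = 0
  [1, 1, 1, 1, 1] . pi = 1

Solving yields:
  pi_X = 1403/6384
  pi_Y = 1123/6384
  pi_Z = 135/1064
  pi_W = 625/3192
  pi_U = 899/3192

Verification (pi * P):
  1403/6384*1/4 + 1123/6384*1/12 + 135/1064*1/2 + 625/3192*1/12 + 899/3192*1/4 = 1403/6384 = pi_X  (ok)
  1403/6384*1/12 + 1123/6384*1/4 + 135/1064*1/12 + 625/3192*1/6 + 899/3192*1/4 = 1123/6384 = pi_Y  (ok)
  1403/6384*1/6 + 1123/6384*1/6 + 135/1064*1/6 + 625/3192*1/12 + 899/3192*1/12 = 135/1064 = pi_Z  (ok)
  1403/6384*1/4 + 1123/6384*1/12 + 135/1064*1/6 + 625/3192*5/12 + 899/3192*1/12 = 625/3192 = pi_W  (ok)
  1403/6384*1/4 + 1123/6384*5/12 + 135/1064*1/12 + 625/3192*1/4 + 899/3192*1/3 = 899/3192 = pi_U  (ok)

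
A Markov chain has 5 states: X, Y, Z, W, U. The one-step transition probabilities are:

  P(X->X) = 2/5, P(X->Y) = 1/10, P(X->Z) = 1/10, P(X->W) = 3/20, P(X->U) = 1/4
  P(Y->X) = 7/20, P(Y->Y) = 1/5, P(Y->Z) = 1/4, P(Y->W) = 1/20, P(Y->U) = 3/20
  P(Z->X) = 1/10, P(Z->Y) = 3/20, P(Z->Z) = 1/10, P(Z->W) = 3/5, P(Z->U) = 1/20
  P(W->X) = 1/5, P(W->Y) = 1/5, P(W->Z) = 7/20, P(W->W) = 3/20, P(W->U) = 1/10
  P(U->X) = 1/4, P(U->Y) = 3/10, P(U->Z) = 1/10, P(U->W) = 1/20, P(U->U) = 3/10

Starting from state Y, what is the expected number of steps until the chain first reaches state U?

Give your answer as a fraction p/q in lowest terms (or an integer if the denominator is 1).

Let h_i = expected steps to first reach U from state i.
Boundary: h_U = 0.
First-step equations for the other states:
  h_X = 1 + 2/5*h_X + 1/10*h_Y + 1/10*h_Z + 3/20*h_W + 1/4*h_U
  h_Y = 1 + 7/20*h_X + 1/5*h_Y + 1/4*h_Z + 1/20*h_W + 3/20*h_U
  h_Z = 1 + 1/10*h_X + 3/20*h_Y + 1/10*h_Z + 3/5*h_W + 1/20*h_U
  h_W = 1 + 1/5*h_X + 1/5*h_Y + 7/20*h_Z + 3/20*h_W + 1/10*h_U

Substituting h_U = 0 and rearranging gives the linear system (I - Q) h = 1:
  [3/5, -1/10, -1/10, -3/20] . (h_X, h_Y, h_Z, h_W) = 1
  [-7/20, 4/5, -1/4, -1/20] . (h_X, h_Y, h_Z, h_W) = 1
  [-1/10, -3/20, 9/10, -3/5] . (h_X, h_Y, h_Z, h_W) = 1
  [-1/5, -1/5, -7/20, 17/20] . (h_X, h_Y, h_Z, h_W) = 1

Solving yields:
  h_X = 42440/7143
  h_Y = 144740/21429
  h_Z = 167560/21429
  h_W = 17580/2381

Starting state is Y, so the expected hitting time is h_Y = 144740/21429.

Answer: 144740/21429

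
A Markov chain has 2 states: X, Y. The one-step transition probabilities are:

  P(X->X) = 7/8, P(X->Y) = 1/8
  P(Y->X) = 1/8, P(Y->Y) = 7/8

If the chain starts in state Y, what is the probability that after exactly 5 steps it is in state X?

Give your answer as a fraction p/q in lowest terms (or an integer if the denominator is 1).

Computing P^5 by repeated multiplication:
P^1 =
  X: [7/8, 1/8]
  Y: [1/8, 7/8]
P^2 =
  X: [25/32, 7/32]
  Y: [7/32, 25/32]
P^3 =
  X: [91/128, 37/128]
  Y: [37/128, 91/128]
P^4 =
  X: [337/512, 175/512]
  Y: [175/512, 337/512]
P^5 =
  X: [1267/2048, 781/2048]
  Y: [781/2048, 1267/2048]

(P^5)[Y -> X] = 781/2048

Answer: 781/2048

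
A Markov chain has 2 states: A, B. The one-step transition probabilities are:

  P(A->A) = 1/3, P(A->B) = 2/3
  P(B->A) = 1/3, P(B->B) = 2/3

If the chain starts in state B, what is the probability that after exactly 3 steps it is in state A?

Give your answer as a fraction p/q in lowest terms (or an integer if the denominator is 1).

Computing P^3 by repeated multiplication:
P^1 =
  A: [1/3, 2/3]
  B: [1/3, 2/3]
P^2 =
  A: [1/3, 2/3]
  B: [1/3, 2/3]
P^3 =
  A: [1/3, 2/3]
  B: [1/3, 2/3]

(P^3)[B -> A] = 1/3

Answer: 1/3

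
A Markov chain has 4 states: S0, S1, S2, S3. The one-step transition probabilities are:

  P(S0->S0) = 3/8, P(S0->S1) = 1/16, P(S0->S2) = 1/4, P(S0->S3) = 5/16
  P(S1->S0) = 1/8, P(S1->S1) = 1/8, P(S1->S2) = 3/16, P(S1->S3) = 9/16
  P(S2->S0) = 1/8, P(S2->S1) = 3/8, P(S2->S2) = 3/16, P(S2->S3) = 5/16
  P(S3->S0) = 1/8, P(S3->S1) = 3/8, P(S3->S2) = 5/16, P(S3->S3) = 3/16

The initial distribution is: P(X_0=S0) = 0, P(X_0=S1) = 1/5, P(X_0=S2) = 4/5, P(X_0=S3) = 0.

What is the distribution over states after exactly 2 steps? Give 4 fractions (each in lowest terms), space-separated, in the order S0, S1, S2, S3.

Answer: 5/32 163/640 77/320 223/640

Derivation:
Propagating the distribution step by step (d_{t+1} = d_t * P):
d_0 = (S0=0, S1=1/5, S2=4/5, S3=0)
  d_1[S0] = 0*3/8 + 1/5*1/8 + 4/5*1/8 + 0*1/8 = 1/8
  d_1[S1] = 0*1/16 + 1/5*1/8 + 4/5*3/8 + 0*3/8 = 13/40
  d_1[S2] = 0*1/4 + 1/5*3/16 + 4/5*3/16 + 0*5/16 = 3/16
  d_1[S3] = 0*5/16 + 1/5*9/16 + 4/5*5/16 + 0*3/16 = 29/80
d_1 = (S0=1/8, S1=13/40, S2=3/16, S3=29/80)
  d_2[S0] = 1/8*3/8 + 13/40*1/8 + 3/16*1/8 + 29/80*1/8 = 5/32
  d_2[S1] = 1/8*1/16 + 13/40*1/8 + 3/16*3/8 + 29/80*3/8 = 163/640
  d_2[S2] = 1/8*1/4 + 13/40*3/16 + 3/16*3/16 + 29/80*5/16 = 77/320
  d_2[S3] = 1/8*5/16 + 13/40*9/16 + 3/16*5/16 + 29/80*3/16 = 223/640
d_2 = (S0=5/32, S1=163/640, S2=77/320, S3=223/640)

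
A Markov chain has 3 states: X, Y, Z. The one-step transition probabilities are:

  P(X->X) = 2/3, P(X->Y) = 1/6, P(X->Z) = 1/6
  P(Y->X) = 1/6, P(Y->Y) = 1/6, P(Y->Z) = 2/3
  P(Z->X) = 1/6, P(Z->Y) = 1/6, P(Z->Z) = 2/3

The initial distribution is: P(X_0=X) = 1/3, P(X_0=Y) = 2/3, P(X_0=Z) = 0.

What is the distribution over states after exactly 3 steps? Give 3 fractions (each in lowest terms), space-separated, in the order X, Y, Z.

Answer: 1/3 1/6 1/2

Derivation:
Propagating the distribution step by step (d_{t+1} = d_t * P):
d_0 = (X=1/3, Y=2/3, Z=0)
  d_1[X] = 1/3*2/3 + 2/3*1/6 + 0*1/6 = 1/3
  d_1[Y] = 1/3*1/6 + 2/3*1/6 + 0*1/6 = 1/6
  d_1[Z] = 1/3*1/6 + 2/3*2/3 + 0*2/3 = 1/2
d_1 = (X=1/3, Y=1/6, Z=1/2)
  d_2[X] = 1/3*2/3 + 1/6*1/6 + 1/2*1/6 = 1/3
  d_2[Y] = 1/3*1/6 + 1/6*1/6 + 1/2*1/6 = 1/6
  d_2[Z] = 1/3*1/6 + 1/6*2/3 + 1/2*2/3 = 1/2
d_2 = (X=1/3, Y=1/6, Z=1/2)
  d_3[X] = 1/3*2/3 + 1/6*1/6 + 1/2*1/6 = 1/3
  d_3[Y] = 1/3*1/6 + 1/6*1/6 + 1/2*1/6 = 1/6
  d_3[Z] = 1/3*1/6 + 1/6*2/3 + 1/2*2/3 = 1/2
d_3 = (X=1/3, Y=1/6, Z=1/2)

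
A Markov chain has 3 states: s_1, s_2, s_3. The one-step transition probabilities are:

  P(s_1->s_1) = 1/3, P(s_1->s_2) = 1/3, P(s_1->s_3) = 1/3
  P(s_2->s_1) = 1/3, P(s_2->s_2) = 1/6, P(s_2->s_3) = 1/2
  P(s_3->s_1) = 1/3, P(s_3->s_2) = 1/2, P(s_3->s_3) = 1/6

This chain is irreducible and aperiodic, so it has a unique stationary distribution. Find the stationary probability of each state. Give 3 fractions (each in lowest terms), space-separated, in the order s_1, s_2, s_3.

Answer: 1/3 1/3 1/3

Derivation:
The stationary distribution satisfies pi = pi * P, i.e.:
  pi_s_1 = 1/3*pi_s_1 + 1/3*pi_s_2 + 1/3*pi_s_3
  pi_s_2 = 1/3*pi_s_1 + 1/6*pi_s_2 + 1/2*pi_s_3
  pi_s_3 = 1/3*pi_s_1 + 1/2*pi_s_2 + 1/6*pi_s_3
with normalization: pi_s_1 + pi_s_2 + pi_s_3 = 1.

Using the first 2 balance equations plus normalization, the linear system A*pi = b is:
  [-2/3, 1/3, 1/3] . pi = 0
  [1/3, -5/6, 1/2] . pi = 0
  [1, 1, 1] . pi = 1

Solving yields:
  pi_s_1 = 1/3
  pi_s_2 = 1/3
  pi_s_3 = 1/3

Verification (pi * P):
  1/3*1/3 + 1/3*1/3 + 1/3*1/3 = 1/3 = pi_s_1  (ok)
  1/3*1/3 + 1/3*1/6 + 1/3*1/2 = 1/3 = pi_s_2  (ok)
  1/3*1/3 + 1/3*1/2 + 1/3*1/6 = 1/3 = pi_s_3  (ok)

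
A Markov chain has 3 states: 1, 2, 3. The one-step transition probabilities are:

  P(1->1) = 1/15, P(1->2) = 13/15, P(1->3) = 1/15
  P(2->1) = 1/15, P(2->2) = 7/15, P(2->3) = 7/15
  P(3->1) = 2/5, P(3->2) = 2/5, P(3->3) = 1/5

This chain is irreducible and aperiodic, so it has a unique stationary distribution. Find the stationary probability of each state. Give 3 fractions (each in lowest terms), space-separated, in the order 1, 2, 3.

The stationary distribution satisfies pi = pi * P, i.e.:
  pi_1 = 1/15*pi_1 + 1/15*pi_2 + 2/5*pi_3
  pi_2 = 13/15*pi_1 + 7/15*pi_2 + 2/5*pi_3
  pi_3 = 1/15*pi_1 + 7/15*pi_2 + 1/5*pi_3
with normalization: pi_1 + pi_2 + pi_3 = 1.

Using the first 2 balance equations plus normalization, the linear system A*pi = b is:
  [-14/15, 1/15, 2/5] . pi = 0
  [13/15, -8/15, 2/5] . pi = 0
  [1, 1, 1] . pi = 1

Solving yields:
  pi_1 = 6/35
  pi_2 = 18/35
  pi_3 = 11/35

Verification (pi * P):
  6/35*1/15 + 18/35*1/15 + 11/35*2/5 = 6/35 = pi_1  (ok)
  6/35*13/15 + 18/35*7/15 + 11/35*2/5 = 18/35 = pi_2  (ok)
  6/35*1/15 + 18/35*7/15 + 11/35*1/5 = 11/35 = pi_3  (ok)

Answer: 6/35 18/35 11/35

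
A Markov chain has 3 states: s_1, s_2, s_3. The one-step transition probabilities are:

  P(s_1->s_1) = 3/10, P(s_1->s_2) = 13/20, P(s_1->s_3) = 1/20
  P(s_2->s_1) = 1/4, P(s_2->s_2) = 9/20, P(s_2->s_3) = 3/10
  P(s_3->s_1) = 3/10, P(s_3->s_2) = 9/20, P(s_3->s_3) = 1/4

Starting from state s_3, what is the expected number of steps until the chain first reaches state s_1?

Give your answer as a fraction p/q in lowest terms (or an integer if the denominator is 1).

Let h_i = expected steps to first reach s_1 from state i.
Boundary: h_s_1 = 0.
First-step equations for the other states:
  h_s_2 = 1 + 1/4*h_s_1 + 9/20*h_s_2 + 3/10*h_s_3
  h_s_3 = 1 + 3/10*h_s_1 + 9/20*h_s_2 + 1/4*h_s_3

Substituting h_s_1 = 0 and rearranging gives the linear system (I - Q) h = 1:
  [11/20, -3/10] . (h_s_2, h_s_3) = 1
  [-9/20, 3/4] . (h_s_2, h_s_3) = 1

Solving yields:
  h_s_2 = 140/37
  h_s_3 = 400/111

Starting state is s_3, so the expected hitting time is h_s_3 = 400/111.

Answer: 400/111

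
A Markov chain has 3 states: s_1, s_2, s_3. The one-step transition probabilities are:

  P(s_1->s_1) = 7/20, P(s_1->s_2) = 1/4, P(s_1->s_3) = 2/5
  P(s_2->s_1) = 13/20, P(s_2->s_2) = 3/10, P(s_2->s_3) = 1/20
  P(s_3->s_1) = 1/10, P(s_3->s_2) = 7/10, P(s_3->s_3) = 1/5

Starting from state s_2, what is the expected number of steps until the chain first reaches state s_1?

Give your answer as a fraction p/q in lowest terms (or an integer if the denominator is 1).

Let h_i = expected steps to first reach s_1 from state i.
Boundary: h_s_1 = 0.
First-step equations for the other states:
  h_s_2 = 1 + 13/20*h_s_1 + 3/10*h_s_2 + 1/20*h_s_3
  h_s_3 = 1 + 1/10*h_s_1 + 7/10*h_s_2 + 1/5*h_s_3

Substituting h_s_1 = 0 and rearranging gives the linear system (I - Q) h = 1:
  [7/10, -1/20] . (h_s_2, h_s_3) = 1
  [-7/10, 4/5] . (h_s_2, h_s_3) = 1

Solving yields:
  h_s_2 = 34/21
  h_s_3 = 8/3

Starting state is s_2, so the expected hitting time is h_s_2 = 34/21.

Answer: 34/21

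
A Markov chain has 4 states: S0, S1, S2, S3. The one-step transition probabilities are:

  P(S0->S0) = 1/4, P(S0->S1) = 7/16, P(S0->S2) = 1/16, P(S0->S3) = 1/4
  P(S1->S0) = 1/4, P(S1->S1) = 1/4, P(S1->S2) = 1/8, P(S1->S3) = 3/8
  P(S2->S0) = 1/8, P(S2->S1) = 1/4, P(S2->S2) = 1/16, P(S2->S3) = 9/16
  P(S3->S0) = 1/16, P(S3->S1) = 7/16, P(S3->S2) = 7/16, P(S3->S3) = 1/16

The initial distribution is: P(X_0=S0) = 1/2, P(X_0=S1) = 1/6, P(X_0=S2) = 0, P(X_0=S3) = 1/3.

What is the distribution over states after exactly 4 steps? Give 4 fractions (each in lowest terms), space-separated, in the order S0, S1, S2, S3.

Answer: 5625/32768 43835/131072 24871/131072 19933/65536

Derivation:
Propagating the distribution step by step (d_{t+1} = d_t * P):
d_0 = (S0=1/2, S1=1/6, S2=0, S3=1/3)
  d_1[S0] = 1/2*1/4 + 1/6*1/4 + 0*1/8 + 1/3*1/16 = 3/16
  d_1[S1] = 1/2*7/16 + 1/6*1/4 + 0*1/4 + 1/3*7/16 = 13/32
  d_1[S2] = 1/2*1/16 + 1/6*1/8 + 0*1/16 + 1/3*7/16 = 19/96
  d_1[S3] = 1/2*1/4 + 1/6*3/8 + 0*9/16 + 1/3*1/16 = 5/24
d_1 = (S0=3/16, S1=13/32, S2=19/96, S3=5/24)
  d_2[S0] = 3/16*1/4 + 13/32*1/4 + 19/96*1/8 + 5/24*1/16 = 143/768
  d_2[S1] = 3/16*7/16 + 13/32*1/4 + 19/96*1/4 + 5/24*7/16 = 83/256
  d_2[S2] = 3/16*1/16 + 13/32*1/8 + 19/96*1/16 + 5/24*7/16 = 85/512
  d_2[S3] = 3/16*1/4 + 13/32*3/8 + 19/96*9/16 + 5/24*1/16 = 497/1536
d_2 = (S0=143/768, S1=83/256, S2=85/512, S3=497/1536)
  d_3[S0] = 143/768*1/4 + 83/256*1/4 + 85/512*1/8 + 497/1536*1/16 = 1381/8192
  d_3[S1] = 143/768*7/16 + 83/256*1/4 + 85/512*1/4 + 497/1536*7/16 = 2831/8192
  d_3[S2] = 143/768*1/16 + 83/256*1/8 + 85/512*1/16 + 497/1536*7/16 = 209/1024
  d_3[S3] = 143/768*1/4 + 83/256*3/8 + 85/512*9/16 + 497/1536*1/16 = 577/2048
d_3 = (S0=1381/8192, S1=2831/8192, S2=209/1024, S3=577/2048)
  d_4[S0] = 1381/8192*1/4 + 2831/8192*1/4 + 209/1024*1/8 + 577/2048*1/16 = 5625/32768
  d_4[S1] = 1381/8192*7/16 + 2831/8192*1/4 + 209/1024*1/4 + 577/2048*7/16 = 43835/131072
  d_4[S2] = 1381/8192*1/16 + 2831/8192*1/8 + 209/1024*1/16 + 577/2048*7/16 = 24871/131072
  d_4[S3] = 1381/8192*1/4 + 2831/8192*3/8 + 209/1024*9/16 + 577/2048*1/16 = 19933/65536
d_4 = (S0=5625/32768, S1=43835/131072, S2=24871/131072, S3=19933/65536)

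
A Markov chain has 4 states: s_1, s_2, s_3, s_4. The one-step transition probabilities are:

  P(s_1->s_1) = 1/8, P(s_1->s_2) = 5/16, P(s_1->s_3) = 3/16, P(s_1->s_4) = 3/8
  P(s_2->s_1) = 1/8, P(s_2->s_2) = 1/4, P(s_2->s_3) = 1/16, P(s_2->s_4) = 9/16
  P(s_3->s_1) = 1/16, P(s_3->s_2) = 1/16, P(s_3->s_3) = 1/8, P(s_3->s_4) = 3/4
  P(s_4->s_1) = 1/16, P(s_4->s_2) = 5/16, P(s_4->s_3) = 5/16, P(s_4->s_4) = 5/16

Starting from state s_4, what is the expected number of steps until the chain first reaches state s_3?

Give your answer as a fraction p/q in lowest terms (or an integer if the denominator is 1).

Answer: 4080/931

Derivation:
Let h_i = expected steps to first reach s_3 from state i.
Boundary: h_s_3 = 0.
First-step equations for the other states:
  h_s_1 = 1 + 1/8*h_s_1 + 5/16*h_s_2 + 3/16*h_s_3 + 3/8*h_s_4
  h_s_2 = 1 + 1/8*h_s_1 + 1/4*h_s_2 + 1/16*h_s_3 + 9/16*h_s_4
  h_s_4 = 1 + 1/16*h_s_1 + 5/16*h_s_2 + 5/16*h_s_3 + 5/16*h_s_4

Substituting h_s_3 = 0 and rearranging gives the linear system (I - Q) h = 1:
  [7/8, -5/16, -3/8] . (h_s_1, h_s_2, h_s_4) = 1
  [-1/8, 3/4, -9/16] . (h_s_1, h_s_2, h_s_4) = 1
  [-1/16, -5/16, 11/16] . (h_s_1, h_s_2, h_s_4) = 1

Solving yields:
  h_s_1 = 4624/931
  h_s_2 = 5072/931
  h_s_4 = 4080/931

Starting state is s_4, so the expected hitting time is h_s_4 = 4080/931.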